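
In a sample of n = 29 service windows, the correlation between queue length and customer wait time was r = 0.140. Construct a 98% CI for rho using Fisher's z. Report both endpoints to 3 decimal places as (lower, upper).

Fisher z: z_r = atanh(r) = ½·ln((1+0.140)/(1−0.140)) = 0.140926
SE(z) = 1/√(n−3) = 1/√26 = 0.196116
98% ⇒ z* = 2.326; margin = 2.326·0.196116 = 0.456166
CI on z-scale: (-0.315240, 0.597092)
Back-transform: tanh(-0.315240) = -0.305197, tanh(0.597092) = 0.534977

(-0.305, 0.535)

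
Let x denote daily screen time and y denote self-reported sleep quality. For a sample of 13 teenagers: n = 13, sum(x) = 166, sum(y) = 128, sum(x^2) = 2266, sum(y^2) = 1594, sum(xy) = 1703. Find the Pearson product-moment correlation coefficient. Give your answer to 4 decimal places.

S_xy = nΣxy − ΣxΣy = 13·1703 − 166·128 = 22139 − 21248 = 891
S_xx = nΣx² − (Σx)² = 13·2266 − 166² = 29458 − 27556 = 1902
S_yy = nΣy² − (Σy)² = 13·1594 − 128² = 20722 − 16384 = 4338
r = S_xy / √(S_xx·S_yy) = 891 / √(1902·4338) = 891 / √8250876 = 891 / 2872.4338 = 0.3102

0.3102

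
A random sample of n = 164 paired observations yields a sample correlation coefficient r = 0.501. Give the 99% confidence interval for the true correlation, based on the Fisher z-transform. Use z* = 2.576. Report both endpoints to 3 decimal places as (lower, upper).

(0.334, 0.637)

Fisher z: z_r = atanh(r) = ½·ln((1+0.501)/(1−0.501)) = 0.550640
SE(z) = 1/√(n−3) = 1/√161 = 0.078811
99% ⇒ z* = 2.576; margin = 2.576·0.078811 = 0.203017
CI on z-scale: (0.347623, 0.753657)
Back-transform: tanh(0.347623) = 0.334266, tanh(0.753657) = 0.637326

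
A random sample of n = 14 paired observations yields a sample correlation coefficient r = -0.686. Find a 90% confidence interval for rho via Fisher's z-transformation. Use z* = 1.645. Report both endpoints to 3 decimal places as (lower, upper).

(-0.871, -0.331)

z_r = atanh(-0.686) = -0.840361;  SE = 1/√(n−3) = 1/√11 = 0.301511
z-limits: -0.840361 ± 1.645·0.301511 = -0.840361 ± 0.495986 = [-1.336347, -0.344375]
ρ-limits: (tanh -1.336347, tanh -0.344375) = (-0.871, -0.331)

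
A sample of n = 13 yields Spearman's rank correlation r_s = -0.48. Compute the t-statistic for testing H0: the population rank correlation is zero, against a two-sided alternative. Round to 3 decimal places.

t = r_s·√(n−2) / √(1−r_s²) with r_s = -0.48, n = 13
  = -0.48·√11 / √(1 − 0.2304)
  = -0.48·3.316625 / 0.877268
  = -1.591980 / 0.877268 = -1.815

-1.815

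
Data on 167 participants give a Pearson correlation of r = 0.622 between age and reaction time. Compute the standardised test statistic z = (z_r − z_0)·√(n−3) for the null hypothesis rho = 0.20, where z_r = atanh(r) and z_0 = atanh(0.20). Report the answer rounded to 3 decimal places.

6.730

Fisher z: atanh(0.622) = 0.728261, atanh(0.20) = 0.202733
z = (z_r − z_0)·√(n−3) = (0.728261 − 0.202733)·√164 = 0.525528 · 12.806248 = 6.730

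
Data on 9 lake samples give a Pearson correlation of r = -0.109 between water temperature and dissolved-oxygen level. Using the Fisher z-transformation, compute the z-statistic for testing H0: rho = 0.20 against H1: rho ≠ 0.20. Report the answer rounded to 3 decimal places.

-0.765

Fisher z: atanh(-0.109) = -0.109435, atanh(0.20) = 0.202733
z = (z_r − z_0)·√(n−3) = (-0.109435 − 0.202733)·√6 = -0.312168 · 2.449490 = -0.765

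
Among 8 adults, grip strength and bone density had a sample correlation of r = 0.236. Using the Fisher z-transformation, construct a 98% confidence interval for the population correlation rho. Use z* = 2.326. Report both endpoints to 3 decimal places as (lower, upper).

z_r = atanh(0.236) = 0.240534;  SE = 1/√(n−3) = 1/√5 = 0.447214
z-limits: 0.240534 ± 2.326·0.447214 = 0.240534 ± 1.040220 = [-0.799686, 1.280754]
ρ-limits: (tanh -0.799686, tanh 1.280754) = (-0.664, 0.857)

(-0.664, 0.857)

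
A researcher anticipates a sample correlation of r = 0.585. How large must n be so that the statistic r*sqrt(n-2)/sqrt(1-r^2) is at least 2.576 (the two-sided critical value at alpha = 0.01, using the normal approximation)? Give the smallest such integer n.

r√(n−2)/√(1−r²) ≥ 2.576  ⇔  n−2 ≥ (2.576)²·(1−r²)/r²
(1−r²)/r² = (1−0.342225)/0.342225 = 1.9221
n ≥ 2 + 6.635776·1.9221 = 2 + 12.7546 = 14.7546
⌈14.7546⌉ = 15

15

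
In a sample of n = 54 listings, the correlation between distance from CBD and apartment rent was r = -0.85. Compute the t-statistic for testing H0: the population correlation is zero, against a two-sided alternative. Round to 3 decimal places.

-11.636

1 − r² = 1 − 0.7225 = 0.2775;  √(1−r²) = 0.526783
√(n−2) = √52 = 7.211103
t = r·√(n−2)/√(1−r²) = -0.85 · 7.211103 / 0.526783 = -11.636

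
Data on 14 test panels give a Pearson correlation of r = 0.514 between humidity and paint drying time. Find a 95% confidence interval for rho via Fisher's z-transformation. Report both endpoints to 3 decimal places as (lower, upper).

z_r = atanh(0.514) = 0.568151;  SE = 1/√(n−3) = 1/√11 = 0.301511
z-limits: 0.568151 ± 1.960·0.301511 = 0.568151 ± 0.590962 = [-0.022811, 1.159113]
ρ-limits: (tanh -0.022811, tanh 1.159113) = (-0.023, 0.821)

(-0.023, 0.821)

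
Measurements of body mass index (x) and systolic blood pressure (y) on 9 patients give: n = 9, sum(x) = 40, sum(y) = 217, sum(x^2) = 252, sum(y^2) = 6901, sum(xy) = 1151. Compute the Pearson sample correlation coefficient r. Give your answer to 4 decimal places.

S_xy = nΣxy − ΣxΣy = 9·1151 − 40·217 = 10359 − 8680 = 1679
S_xx = nΣx² − (Σx)² = 9·252 − 40² = 2268 − 1600 = 668
S_yy = nΣy² − (Σy)² = 9·6901 − 217² = 62109 − 47089 = 15020
r = S_xy / √(S_xx·S_yy) = 1679 / √(668·15020) = 1679 / √10033360 = 1679 / 3167.5479 = 0.5301

0.5301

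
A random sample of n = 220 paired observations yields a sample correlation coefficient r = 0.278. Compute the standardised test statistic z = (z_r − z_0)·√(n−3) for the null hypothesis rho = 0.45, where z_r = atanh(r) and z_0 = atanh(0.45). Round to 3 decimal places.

-2.934

z_r = atanh(0.278) = 0.285513,  z_0 = atanh(0.45) = 0.484700
SE = 1/√(n−3) = 1/√217 = 0.067884
z = (z_r − z_0)/SE = (0.285513 − 0.484700) / 0.067884 = -0.199187 / 0.067884 = -2.934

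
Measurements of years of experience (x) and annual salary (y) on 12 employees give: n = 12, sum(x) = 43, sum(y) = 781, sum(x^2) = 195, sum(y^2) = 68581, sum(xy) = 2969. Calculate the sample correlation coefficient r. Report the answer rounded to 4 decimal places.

0.2000

S_xy = nΣxy − ΣxΣy = 12·2969 − 43·781 = 35628 − 33583 = 2045
S_xx = nΣx² − (Σx)² = 12·195 − 43² = 2340 − 1849 = 491
S_yy = nΣy² − (Σy)² = 12·68581 − 781² = 822972 − 609961 = 213011
r = S_xy / √(S_xx·S_yy) = 2045 / √(491·213011) = 2045 / √104588401 = 2045 / 10226.8471 = 0.2000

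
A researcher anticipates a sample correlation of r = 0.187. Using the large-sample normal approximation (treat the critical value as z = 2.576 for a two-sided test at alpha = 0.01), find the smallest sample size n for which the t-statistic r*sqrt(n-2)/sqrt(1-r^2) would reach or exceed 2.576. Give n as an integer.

Need r·√(n−2)/√(1−r²) ≥ 2.576
√(n−2) ≥ 2.576·√(1−0.034969) / 0.187 = 2.576·0.982360 / 0.187 = 13.5324
n−2 ≥ 183.1258  ⇒  n ≥ 185.1258
Smallest integer n = 186

186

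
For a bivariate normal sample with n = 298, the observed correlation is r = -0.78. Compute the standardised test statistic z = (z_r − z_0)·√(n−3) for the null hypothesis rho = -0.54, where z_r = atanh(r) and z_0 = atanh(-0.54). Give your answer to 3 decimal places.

Fisher z: atanh(-0.78) = -1.045371, atanh(-0.54) = -0.604156
z = (z_r − z_0)·√(n−3) = (-1.045371 − (-0.604156))·√295 = -0.441215 · 17.175564 = -7.578

-7.578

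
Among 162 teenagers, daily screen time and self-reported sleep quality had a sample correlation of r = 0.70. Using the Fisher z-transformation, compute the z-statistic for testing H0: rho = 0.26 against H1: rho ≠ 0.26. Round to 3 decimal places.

Fisher z: atanh(0.70) = 0.867301, atanh(0.26) = 0.266108
z = (z_r − z_0)·√(n−3) = (0.867301 − 0.266108)·√159 = 0.601193 · 12.609520 = 7.581

7.581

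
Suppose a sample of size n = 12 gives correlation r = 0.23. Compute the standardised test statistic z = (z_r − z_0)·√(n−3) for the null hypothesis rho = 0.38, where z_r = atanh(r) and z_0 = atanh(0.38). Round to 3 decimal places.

z_r = atanh(0.23) = 0.234189,  z_0 = atanh(0.38) = 0.400060
SE = 1/√(n−3) = 1/√9 = 0.333333
z = (z_r − z_0)/SE = (0.234189 − 0.400060) / 0.333333 = -0.165871 / 0.333333 = -0.498

-0.498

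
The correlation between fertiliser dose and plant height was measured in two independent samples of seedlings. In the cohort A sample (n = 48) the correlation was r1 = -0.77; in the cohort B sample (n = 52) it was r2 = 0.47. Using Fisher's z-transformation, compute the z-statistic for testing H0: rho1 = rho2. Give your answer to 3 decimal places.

-7.412

z1 = atanh(-0.77) = -1.020328,  z2 = atanh(0.47) = 0.510070
SE = √(1/(n1−3) + 1/(n2−3)) = √(1/45 + 1/49) = √(0.0222222 + 0.0204082) = √0.0426304 = 0.206471
z = (z1 − z2)/SE = (-1.020328 − 0.510070) / 0.206471 = -1.530398 / 0.206471 = -7.412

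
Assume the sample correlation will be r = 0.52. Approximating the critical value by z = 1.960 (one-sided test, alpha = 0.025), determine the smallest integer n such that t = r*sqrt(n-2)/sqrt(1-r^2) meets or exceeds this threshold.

r√(n−2)/√(1−r²) ≥ 1.960  ⇔  n−2 ≥ (1.960)²·(1−r²)/r²
(1−r²)/r² = (1−0.2704)/0.2704 = 2.6982
n ≥ 2 + 3.8416·2.6982 = 2 + 10.3654 = 12.3654
⌈12.3654⌉ = 13

13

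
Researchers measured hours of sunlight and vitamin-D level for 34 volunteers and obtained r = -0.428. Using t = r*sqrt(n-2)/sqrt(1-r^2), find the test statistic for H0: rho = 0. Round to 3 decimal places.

t = r·√(n−2) / √(1−r²) with r = -0.428, n = 34
  = -0.428·√32 / √(1 − 0.183184)
  = -0.428·5.656854 / 0.903779
  = -2.421134 / 0.903779 = -2.679

-2.679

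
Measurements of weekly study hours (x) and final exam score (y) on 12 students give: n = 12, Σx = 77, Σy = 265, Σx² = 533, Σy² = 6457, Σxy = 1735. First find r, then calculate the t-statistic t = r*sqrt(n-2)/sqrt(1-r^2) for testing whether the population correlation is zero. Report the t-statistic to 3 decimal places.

Numerator: nΣxy − (Σx)(Σy) = 12·1735 − (77)(265) = 415
Denominator: √[(nΣx²−(Σx)²)(nΣy²−(Σy)²)]
  nΣx²−(Σx)² = 12·533 − 5929 = 467;  nΣy²−(Σy)² = 12·6457 − 70225 = 7259
  √(467·7259) = √3389953 = 1841.1825
r = 415 / 1841.1825 = 0.2254
t = r·√(n−2)/√(1−r²) = 0.2254·√10 / √(1−0.050805) = 0.712777 / 0.974266 = 0.732

0.732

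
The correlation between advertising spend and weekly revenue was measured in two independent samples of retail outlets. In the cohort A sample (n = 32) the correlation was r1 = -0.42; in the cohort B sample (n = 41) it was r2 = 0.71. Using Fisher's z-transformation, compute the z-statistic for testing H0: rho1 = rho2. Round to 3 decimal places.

z1 = atanh(-0.42) = -0.447692,  z2 = atanh(0.71) = 0.887184
SE = √(1/(n1−3) + 1/(n2−3)) = √(1/29 + 1/38) = √(0.0344828 + 0.0263158) = √0.0607986 = 0.246574
z = (z1 − z2)/SE = (-0.447692 − 0.887184) / 0.246574 = -1.334876 / 0.246574 = -5.414

-5.414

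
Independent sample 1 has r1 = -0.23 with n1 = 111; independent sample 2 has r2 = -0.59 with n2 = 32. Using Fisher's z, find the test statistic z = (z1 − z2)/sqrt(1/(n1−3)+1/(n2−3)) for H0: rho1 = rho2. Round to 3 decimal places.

Fisher z-transforms: z1 = atanh(-0.23) = -0.234189, z2 = atanh(-0.59) = -0.677666; difference d = 0.443477
Var(d) = 1/108 + 1/29 = 0.0092593 + 0.0344828 = 0.0437421
z = d/√Var(d) = 0.443477 / √0.0437421 = 0.443477 / 0.209146 = 2.120

2.120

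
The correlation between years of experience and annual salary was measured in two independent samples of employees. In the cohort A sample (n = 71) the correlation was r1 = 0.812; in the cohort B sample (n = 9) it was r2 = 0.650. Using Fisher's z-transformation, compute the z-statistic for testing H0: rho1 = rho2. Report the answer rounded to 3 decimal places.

z1 = atanh(0.812) = 1.132872,  z2 = atanh(0.650) = 0.775299
SE = √(1/(n1−3) + 1/(n2−3)) = √(1/68 + 1/6) = √(0.0147059 + 0.1666667) = √0.1813726 = 0.425879
z = (z1 − z2)/SE = (1.132872 − 0.775299) / 0.425879 = 0.357573 / 0.425879 = 0.840

0.840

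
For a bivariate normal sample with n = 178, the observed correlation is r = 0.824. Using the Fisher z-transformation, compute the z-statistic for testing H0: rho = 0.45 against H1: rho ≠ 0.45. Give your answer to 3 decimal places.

z_r = atanh(0.824) = 1.169152,  z_0 = atanh(0.45) = 0.484700
SE = 1/√(n−3) = 1/√175 = 0.075593
z = (z_r − z_0)/SE = (1.169152 − 0.484700) / 0.075593 = 0.684452 / 0.075593 = 9.054

9.054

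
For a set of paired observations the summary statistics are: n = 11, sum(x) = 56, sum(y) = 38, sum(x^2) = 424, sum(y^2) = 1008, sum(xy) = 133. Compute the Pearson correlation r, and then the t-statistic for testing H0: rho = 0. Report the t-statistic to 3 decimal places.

Numerator: nΣxy − (Σx)(Σy) = 11·133 − (56)(38) = -665
Denominator: √[(nΣx²−(Σx)²)(nΣy²−(Σy)²)]
  nΣx²−(Σx)² = 11·424 − 3136 = 1528;  nΣy²−(Σy)² = 11·1008 − 1444 = 9644
  √(1528·9644) = √14736032 = 3838.7540
r = -665 / 3838.7540 = -0.1732
t = r·√(n−2)/√(1−r²) = -0.1732·√9 / √(1−0.029998) = -0.519600 / 0.984887 = -0.528

-0.528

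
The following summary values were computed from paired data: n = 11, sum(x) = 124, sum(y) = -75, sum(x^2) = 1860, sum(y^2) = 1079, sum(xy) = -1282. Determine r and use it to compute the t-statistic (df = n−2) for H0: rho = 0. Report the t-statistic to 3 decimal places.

S_xy = nΣxy − ΣxΣy = 11·(-1282) − 124·(-75) = -14102 − (-9300) = -4802
S_xx = nΣx² − (Σx)² = 11·1860 − 124² = 20460 − 15376 = 5084
S_yy = nΣy² − (Σy)² = 11·1079 − (-75)² = 11869 − 5625 = 6244
r = S_xy / √(S_xx·S_yy) = -4802 / √(5084·6244) = -4802 / √31744496 = -4802 / 5634.2254 = -0.8523
t = r·√(n−2)/√(1−r²) = -0.8523·√9 / √(1−0.726415) = -2.556900 / 0.523054 = -4.888

-4.888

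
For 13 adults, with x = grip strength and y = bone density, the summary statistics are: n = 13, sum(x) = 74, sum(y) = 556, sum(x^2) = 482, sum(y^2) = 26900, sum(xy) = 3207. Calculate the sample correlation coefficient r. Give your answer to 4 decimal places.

0.0966

Numerator: nΣxy − (Σx)(Σy) = 13·3207 − (74)(556) = 547
Denominator: √[(nΣx²−(Σx)²)(nΣy²−(Σy)²)]
  nΣx²−(Σx)² = 13·482 − 5476 = 790;  nΣy²−(Σy)² = 13·26900 − 309136 = 40564
  √(790·40564) = √32045560 = 5660.8798
r = 547 / 5660.8798 = 0.0966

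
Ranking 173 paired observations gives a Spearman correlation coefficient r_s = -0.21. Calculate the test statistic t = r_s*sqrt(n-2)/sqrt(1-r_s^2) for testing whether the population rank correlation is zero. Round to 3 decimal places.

t = r_s·√(n−2) / √(1−r_s²) with r_s = -0.21, n = 173
  = -0.21·√171 / √(1 − 0.0441)
  = -0.21·13.076697 / 0.977701
  = -2.746106 / 0.977701 = -2.809

-2.809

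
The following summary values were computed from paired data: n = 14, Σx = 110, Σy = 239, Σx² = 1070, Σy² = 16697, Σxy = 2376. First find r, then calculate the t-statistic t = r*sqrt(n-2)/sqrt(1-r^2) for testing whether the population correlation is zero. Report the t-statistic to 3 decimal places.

Numerator: nΣxy − (Σx)(Σy) = 14·2376 − (110)(239) = 6974
Denominator: √[(nΣx²−(Σx)²)(nΣy²−(Σy)²)]
  nΣx²−(Σx)² = 14·1070 − 12100 = 2880;  nΣy²−(Σy)² = 14·16697 − 57121 = 176637
  √(2880·176637) = √508714560 = 22554.7015
r = 6974 / 22554.7015 = 0.3092
t = r·√(n−2)/√(1−r²) = 0.3092·√12 / √(1−0.095605) = 1.071100 / 0.950997 = 1.126

1.126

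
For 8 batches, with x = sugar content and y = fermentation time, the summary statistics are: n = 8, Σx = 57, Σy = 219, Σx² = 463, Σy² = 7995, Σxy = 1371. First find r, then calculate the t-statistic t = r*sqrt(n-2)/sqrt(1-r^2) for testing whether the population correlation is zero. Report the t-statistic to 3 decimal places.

-1.662

S_xy = nΣxy − ΣxΣy = 8·1371 − 57·219 = 10968 − 12483 = -1515
S_xx = nΣx² − (Σx)² = 8·463 − 57² = 3704 − 3249 = 455
S_yy = nΣy² − (Σy)² = 8·7995 − 219² = 63960 − 47961 = 15999
r = S_xy / √(S_xx·S_yy) = -1515 / √(455·15999) = -1515 / √7279545 = -1515 / 2698.0632 = -0.5615
t = r·√(n−2)/√(1−r²) = -0.5615·√6 / √(1−0.315282) = -1.375388 / 0.827477 = -1.662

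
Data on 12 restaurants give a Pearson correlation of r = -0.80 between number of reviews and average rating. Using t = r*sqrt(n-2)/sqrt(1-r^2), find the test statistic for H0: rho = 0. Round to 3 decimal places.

t = r·√(n−2) / √(1−r²) with r = -0.80, n = 12
  = -0.80·√10 / √(1 − 0.6400)
  = -0.80·3.162278 / 0.600000
  = -2.529822 / 0.600000 = -4.216

-4.216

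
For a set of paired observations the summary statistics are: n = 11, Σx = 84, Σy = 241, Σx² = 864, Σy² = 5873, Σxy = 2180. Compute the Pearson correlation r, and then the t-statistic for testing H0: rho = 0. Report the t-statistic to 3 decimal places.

Numerator: nΣxy − (Σx)(Σy) = 11·2180 − (84)(241) = 3736
Denominator: √[(nΣx²−(Σx)²)(nΣy²−(Σy)²)]
  nΣx²−(Σx)² = 11·864 − 7056 = 2448;  nΣy²−(Σy)² = 11·5873 − 58081 = 6522
  √(2448·6522) = √15965856 = 3995.7297
r = 3736 / 3995.7297 = 0.9350
t = r·√(n−2)/√(1−r²) = 0.9350·√9 / √(1−0.874225) = 2.805000 / 0.354648 = 7.909

7.909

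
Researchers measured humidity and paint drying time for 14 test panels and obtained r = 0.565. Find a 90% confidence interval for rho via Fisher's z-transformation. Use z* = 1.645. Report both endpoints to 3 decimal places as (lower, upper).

Fisher z: z_r = atanh(r) = ½·ln((1+0.565)/(1−0.565)) = 0.640148
SE(z) = 1/√(n−3) = 1/√11 = 0.301511
90% ⇒ z* = 1.645; margin = 1.645·0.301511 = 0.495986
CI on z-scale: (0.144162, 1.136134)
Back-transform: tanh(0.144162) = 0.143172, tanh(1.136134) = 0.813108

(0.143, 0.813)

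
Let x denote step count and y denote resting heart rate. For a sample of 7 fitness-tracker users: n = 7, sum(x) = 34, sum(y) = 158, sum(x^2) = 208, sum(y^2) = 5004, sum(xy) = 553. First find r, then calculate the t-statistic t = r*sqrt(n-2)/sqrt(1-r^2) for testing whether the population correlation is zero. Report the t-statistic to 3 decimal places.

S_xy = nΣxy − ΣxΣy = 7·553 − 34·158 = 3871 − 5372 = -1501
S_xx = nΣx² − (Σx)² = 7·208 − 34² = 1456 − 1156 = 300
S_yy = nΣy² − (Σy)² = 7·5004 − 158² = 35028 − 24964 = 10064
r = S_xy / √(S_xx·S_yy) = -1501 / √(300·10064) = -1501 / √3019200 = -1501 / 1737.5845 = -0.8638
t = r·√(n−2)/√(1−r²) = -0.8638·√5 / √(1−0.746150) = -1.931516 / 0.503835 = -3.834

-3.834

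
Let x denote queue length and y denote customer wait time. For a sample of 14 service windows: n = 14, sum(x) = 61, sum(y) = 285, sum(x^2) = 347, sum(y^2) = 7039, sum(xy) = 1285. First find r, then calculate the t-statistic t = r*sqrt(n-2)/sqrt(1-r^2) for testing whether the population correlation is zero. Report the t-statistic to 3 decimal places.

Numerator: nΣxy − (Σx)(Σy) = 14·1285 − (61)(285) = 605
Denominator: √[(nΣx²−(Σx)²)(nΣy²−(Σy)²)]
  nΣx²−(Σx)² = 14·347 − 3721 = 1137;  nΣy²−(Σy)² = 14·7039 − 81225 = 17321
  √(1137·17321) = √19693977 = 4437.7897
r = 605 / 4437.7897 = 0.1363
t = r·√(n−2)/√(1−r²) = 0.1363·√12 / √(1−0.018578) = 0.472157 / 0.990667 = 0.477

0.477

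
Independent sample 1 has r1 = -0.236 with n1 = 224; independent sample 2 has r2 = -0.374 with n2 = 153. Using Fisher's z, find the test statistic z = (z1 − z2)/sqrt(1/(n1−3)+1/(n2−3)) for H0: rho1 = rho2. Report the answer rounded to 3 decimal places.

1.442

Fisher z-transforms: z1 = atanh(-0.236) = -0.240534, z2 = atanh(-0.374) = -0.393066; difference d = 0.152532
Var(d) = 1/221 + 1/150 = 0.0045249 + 0.0066667 = 0.0111916
z = d/√Var(d) = 0.152532 / √0.0111916 = 0.152532 / 0.105790 = 1.442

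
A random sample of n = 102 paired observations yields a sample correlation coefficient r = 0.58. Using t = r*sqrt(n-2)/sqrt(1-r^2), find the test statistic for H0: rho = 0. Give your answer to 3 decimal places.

7.120

1 − r² = 1 − 0.3364 = 0.6636;  √(1−r²) = 0.814616
√(n−2) = √100 = 10.000000
t = r·√(n−2)/√(1−r²) = 0.58 · 10.000000 / 0.814616 = 7.120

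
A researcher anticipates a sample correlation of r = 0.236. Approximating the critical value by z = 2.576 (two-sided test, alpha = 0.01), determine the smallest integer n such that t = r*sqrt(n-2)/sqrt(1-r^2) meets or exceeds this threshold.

115

r√(n−2)/√(1−r²) ≥ 2.576  ⇔  n−2 ≥ (2.576)²·(1−r²)/r²
(1−r²)/r² = (1−0.055696)/0.055696 = 16.9546
n ≥ 2 + 6.635776·16.9546 = 2 + 112.5069 = 114.5069
⌈114.5069⌉ = 115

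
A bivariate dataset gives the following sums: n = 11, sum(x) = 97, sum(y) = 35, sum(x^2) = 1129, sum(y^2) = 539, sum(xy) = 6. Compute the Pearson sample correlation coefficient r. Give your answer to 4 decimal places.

-0.8847

Numerator: nΣxy − (Σx)(Σy) = 11·6 − (97)(35) = -3329
Denominator: √[(nΣx²−(Σx)²)(nΣy²−(Σy)²)]
  nΣx²−(Σx)² = 11·1129 − 9409 = 3010;  nΣy²−(Σy)² = 11·539 − 1225 = 4704
  √(3010·4704) = √14159040 = 3762.8500
r = -3329 / 3762.8500 = -0.8847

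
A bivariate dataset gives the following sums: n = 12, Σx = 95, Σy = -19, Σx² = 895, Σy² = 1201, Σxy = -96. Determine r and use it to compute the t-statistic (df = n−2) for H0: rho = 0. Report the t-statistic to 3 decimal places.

0.424

Numerator: nΣxy − (Σx)(Σy) = 12·(-96) − (95)(-19) = 653
Denominator: √[(nΣx²−(Σx)²)(nΣy²−(Σy)²)]
  nΣx²−(Σx)² = 12·895 − 9025 = 1715;  nΣy²−(Σy)² = 12·1201 − 361 = 14051
  √(1715·14051) = √24097465 = 4908.9169
r = 653 / 4908.9169 = 0.1330
t = r·√(n−2)/√(1−r²) = 0.1330·√10 / √(1−0.017689) = 0.420583 / 0.991116 = 0.424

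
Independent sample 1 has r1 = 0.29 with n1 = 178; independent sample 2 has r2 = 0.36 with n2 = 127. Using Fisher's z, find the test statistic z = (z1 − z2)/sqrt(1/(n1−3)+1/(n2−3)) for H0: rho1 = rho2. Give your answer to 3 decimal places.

-0.667

z1 = atanh(0.29) = 0.298566,  z2 = atanh(0.36) = 0.376886
SE = √(1/(n1−3) + 1/(n2−3)) = √(1/175 + 1/124) = √(0.0057143 + 0.0080645) = √0.0137788 = 0.117383
z = (z1 − z2)/SE = (0.298566 − 0.376886) / 0.117383 = -0.078320 / 0.117383 = -0.667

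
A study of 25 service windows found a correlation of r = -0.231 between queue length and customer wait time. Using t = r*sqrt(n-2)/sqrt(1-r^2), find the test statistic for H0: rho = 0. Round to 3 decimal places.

t = r·√(n−2) / √(1−r²) with r = -0.231, n = 25
  = -0.231·√23 / √(1 − 0.053361)
  = -0.231·4.795832 / 0.972954
  = -1.107837 / 0.972954 = -1.139

-1.139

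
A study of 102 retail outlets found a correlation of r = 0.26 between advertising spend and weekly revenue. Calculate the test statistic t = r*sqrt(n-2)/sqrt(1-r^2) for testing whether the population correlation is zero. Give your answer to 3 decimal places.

t = r·√(n−2) / √(1−r²) with r = 0.26, n = 102
  = 0.26·√100 / √(1 − 0.0676)
  = 0.26·10.000000 / 0.965609
  = 2.600000 / 0.965609 = 2.693

2.693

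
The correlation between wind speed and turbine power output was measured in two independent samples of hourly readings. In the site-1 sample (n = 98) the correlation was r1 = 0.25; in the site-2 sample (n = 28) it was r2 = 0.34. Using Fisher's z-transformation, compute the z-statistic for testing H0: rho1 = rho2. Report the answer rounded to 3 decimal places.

Fisher z-transforms: z1 = atanh(0.25) = 0.255413, z2 = atanh(0.34) = 0.354093; difference d = -0.098680
Var(d) = 1/95 + 1/25 = 0.0105263 + 0.0400000 = 0.0505263
z = d/√Var(d) = -0.098680 / √0.0505263 = -0.098680 / 0.224781 = -0.439

-0.439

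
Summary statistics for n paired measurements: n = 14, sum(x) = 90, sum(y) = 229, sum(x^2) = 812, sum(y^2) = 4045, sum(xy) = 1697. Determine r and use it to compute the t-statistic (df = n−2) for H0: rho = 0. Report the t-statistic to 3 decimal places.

S_xy = nΣxy − ΣxΣy = 14·1697 − 90·229 = 23758 − 20610 = 3148
S_xx = nΣx² − (Σx)² = 14·812 − 90² = 11368 − 8100 = 3268
S_yy = nΣy² − (Σy)² = 14·4045 − 229² = 56630 − 52441 = 4189
r = S_xy / √(S_xx·S_yy) = 3148 / √(3268·4189) = 3148 / √13689652 = 3148 / 3699.9530 = 0.8508
t = r·√(n−2)/√(1−r²) = 0.8508·√12 / √(1−0.723861) = 2.947258 / 0.525489 = 5.609

5.609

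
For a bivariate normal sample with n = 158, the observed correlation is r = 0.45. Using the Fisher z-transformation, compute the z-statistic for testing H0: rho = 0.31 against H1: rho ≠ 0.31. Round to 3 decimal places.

z_r = atanh(0.45) = 0.484700,  z_0 = atanh(0.31) = 0.320545
SE = 1/√(n−3) = 1/√155 = 0.080322
z = (z_r − z_0)/SE = (0.484700 − 0.320545) / 0.080322 = 0.164155 / 0.080322 = 2.044

2.044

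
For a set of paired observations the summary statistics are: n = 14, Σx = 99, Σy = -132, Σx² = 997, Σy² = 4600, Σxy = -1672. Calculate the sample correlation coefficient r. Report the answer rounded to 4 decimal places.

-0.7399

Numerator: nΣxy − (Σx)(Σy) = 14·(-1672) − (99)(-132) = -10340
Denominator: √[(nΣx²−(Σx)²)(nΣy²−(Σy)²)]
  nΣx²−(Σx)² = 14·997 − 9801 = 4157;  nΣy²−(Σy)² = 14·4600 − 17424 = 46976
  √(4157·46976) = √195279232 = 13974.2346
r = -10340 / 13974.2346 = -0.7399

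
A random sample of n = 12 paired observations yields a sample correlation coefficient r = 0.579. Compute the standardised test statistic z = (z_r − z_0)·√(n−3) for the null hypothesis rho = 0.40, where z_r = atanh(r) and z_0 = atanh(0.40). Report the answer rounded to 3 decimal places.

0.712

z_r = atanh(0.579) = 0.660957,  z_0 = atanh(0.40) = 0.423649
SE = 1/√(n−3) = 1/√9 = 0.333333
z = (z_r − z_0)/SE = (0.660957 − 0.423649) / 0.333333 = 0.237308 / 0.333333 = 0.712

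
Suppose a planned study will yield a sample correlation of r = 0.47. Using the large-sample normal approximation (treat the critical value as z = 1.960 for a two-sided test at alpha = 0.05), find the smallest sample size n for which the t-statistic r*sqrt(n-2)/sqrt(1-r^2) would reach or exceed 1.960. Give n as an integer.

16

Need r·√(n−2)/√(1−r²) ≥ 1.960
√(n−2) ≥ 1.960·√(1−0.2209) / 0.47 = 1.960·0.882666 / 0.47 = 3.6809
n−2 ≥ 13.5490  ⇒  n ≥ 15.5490
Smallest integer n = 16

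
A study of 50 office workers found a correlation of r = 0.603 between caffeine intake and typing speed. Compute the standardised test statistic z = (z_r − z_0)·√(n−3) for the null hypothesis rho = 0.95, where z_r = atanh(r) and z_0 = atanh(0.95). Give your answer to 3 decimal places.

-7.774

z_r = atanh(0.603) = 0.697848,  z_0 = atanh(0.95) = 1.831781
SE = 1/√(n−3) = 1/√47 = 0.145865
z = (z_r − z_0)/SE = (0.697848 − 1.831781) / 0.145865 = -1.133933 / 0.145865 = -7.774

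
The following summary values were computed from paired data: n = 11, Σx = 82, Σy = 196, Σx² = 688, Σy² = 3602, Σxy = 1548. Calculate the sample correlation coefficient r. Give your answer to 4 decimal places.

S_xy = nΣxy − ΣxΣy = 11·1548 − 82·196 = 17028 − 16072 = 956
S_xx = nΣx² − (Σx)² = 11·688 − 82² = 7568 − 6724 = 844
S_yy = nΣy² − (Σy)² = 11·3602 − 196² = 39622 − 38416 = 1206
r = S_xy / √(S_xx·S_yy) = 956 / √(844·1206) = 956 / √1017864 = 956 / 1008.8925 = 0.9476

0.9476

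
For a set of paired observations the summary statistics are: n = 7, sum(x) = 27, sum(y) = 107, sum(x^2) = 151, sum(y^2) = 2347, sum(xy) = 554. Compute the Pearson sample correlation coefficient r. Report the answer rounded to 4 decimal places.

S_xy = nΣxy − ΣxΣy = 7·554 − 27·107 = 3878 − 2889 = 989
S_xx = nΣx² − (Σx)² = 7·151 − 27² = 1057 − 729 = 328
S_yy = nΣy² − (Σy)² = 7·2347 − 107² = 16429 − 11449 = 4980
r = S_xy / √(S_xx·S_yy) = 989 / √(328·4980) = 989 / √1633440 = 989 / 1278.0610 = 0.7738

0.7738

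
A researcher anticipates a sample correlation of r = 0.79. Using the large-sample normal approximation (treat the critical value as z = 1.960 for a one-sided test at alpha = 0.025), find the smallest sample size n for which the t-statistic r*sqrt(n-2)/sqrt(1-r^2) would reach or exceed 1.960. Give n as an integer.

5

r√(n−2)/√(1−r²) ≥ 1.960  ⇔  n−2 ≥ (1.960)²·(1−r²)/r²
(1−r²)/r² = (1−0.6241)/0.6241 = 0.6023
n ≥ 2 + 3.8416·0.6023 = 2 + 2.3138 = 4.3138
⌈4.3138⌉ = 5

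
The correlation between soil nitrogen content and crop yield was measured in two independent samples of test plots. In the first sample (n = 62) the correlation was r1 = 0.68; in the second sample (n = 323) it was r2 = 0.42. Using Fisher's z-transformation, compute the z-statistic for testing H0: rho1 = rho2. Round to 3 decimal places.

2.692

z1 = atanh(0.68) = 0.829114,  z2 = atanh(0.42) = 0.447692
SE = √(1/(n1−3) + 1/(n2−3)) = √(1/59 + 1/320) = √(0.0169492 + 0.0031250) = √0.0200742 = 0.141683
z = (z1 − z2)/SE = (0.829114 − 0.447692) / 0.141683 = 0.381422 / 0.141683 = 2.692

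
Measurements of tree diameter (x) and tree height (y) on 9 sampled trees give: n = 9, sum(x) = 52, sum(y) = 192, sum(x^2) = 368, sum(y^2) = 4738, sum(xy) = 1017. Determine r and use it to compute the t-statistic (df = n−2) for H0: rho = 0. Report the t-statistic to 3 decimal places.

Numerator: nΣxy − (Σx)(Σy) = 9·1017 − (52)(192) = -831
Denominator: √[(nΣx²−(Σx)²)(nΣy²−(Σy)²)]
  nΣx²−(Σx)² = 9·368 − 2704 = 608;  nΣy²−(Σy)² = 9·4738 − 36864 = 5778
  √(608·5778) = √3513024 = 1874.3063
r = -831 / 1874.3063 = -0.4434
t = r·√(n−2)/√(1−r²) = -0.4434·√7 / √(1−0.196604) = -1.173126 / 0.896324 = -1.309

-1.309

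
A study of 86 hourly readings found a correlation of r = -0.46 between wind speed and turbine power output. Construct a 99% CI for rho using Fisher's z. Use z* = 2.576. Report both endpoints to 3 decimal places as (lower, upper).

(-0.653, -0.211)

z_r = atanh(-0.46) = -0.497311;  SE = 1/√(n−3) = 1/√83 = 0.109764
z-limits: -0.497311 ± 2.576·0.109764 = -0.497311 ± 0.282752 = [-0.780063, -0.214559]
ρ-limits: (tanh -0.780063, tanh -0.214559) = (-0.653, -0.211)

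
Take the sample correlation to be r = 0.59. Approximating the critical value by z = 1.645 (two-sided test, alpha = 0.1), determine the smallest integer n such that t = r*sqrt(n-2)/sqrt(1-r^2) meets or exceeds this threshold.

8

Need r·√(n−2)/√(1−r²) ≥ 1.645
√(n−2) ≥ 1.645·√(1−0.3481) / 0.59 = 1.645·0.807403 / 0.59 = 2.2511
n−2 ≥ 5.0675  ⇒  n ≥ 7.0675
Smallest integer n = 8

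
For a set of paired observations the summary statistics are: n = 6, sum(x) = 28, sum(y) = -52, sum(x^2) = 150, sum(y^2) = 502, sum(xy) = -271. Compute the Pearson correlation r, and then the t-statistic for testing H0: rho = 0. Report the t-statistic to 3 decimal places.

Numerator: nΣxy − (Σx)(Σy) = 6·(-271) − (28)(-52) = -170
Denominator: √[(nΣx²−(Σx)²)(nΣy²−(Σy)²)]
  nΣx²−(Σx)² = 6·150 − 784 = 116;  nΣy²−(Σy)² = 6·502 − 2704 = 308
  √(116·308) = √35728 = 189.0185
r = -170 / 189.0185 = -0.8994
t = r·√(n−2)/√(1−r²) = -0.8994·√4 / √(1−0.808920) = -1.798800 / 0.437127 = -4.115

-4.115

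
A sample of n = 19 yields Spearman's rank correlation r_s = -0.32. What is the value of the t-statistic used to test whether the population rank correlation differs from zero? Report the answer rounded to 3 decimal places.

t = r_s·√(n−2) / √(1−r_s²) with r_s = -0.32, n = 19
  = -0.32·√17 / √(1 − 0.1024)
  = -0.32·4.123106 / 0.947418
  = -1.319394 / 0.947418 = -1.393

-1.393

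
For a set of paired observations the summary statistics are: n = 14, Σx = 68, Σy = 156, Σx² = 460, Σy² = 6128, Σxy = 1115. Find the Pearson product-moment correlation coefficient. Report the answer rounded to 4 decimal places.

0.4735

S_xy = nΣxy − ΣxΣy = 14·1115 − 68·156 = 15610 − 10608 = 5002
S_xx = nΣx² − (Σx)² = 14·460 − 68² = 6440 − 4624 = 1816
S_yy = nΣy² − (Σy)² = 14·6128 − 156² = 85792 − 24336 = 61456
r = S_xy / √(S_xx·S_yy) = 5002 / √(1816·61456) = 5002 / √111604096 = 5002 / 10564.2840 = 0.4735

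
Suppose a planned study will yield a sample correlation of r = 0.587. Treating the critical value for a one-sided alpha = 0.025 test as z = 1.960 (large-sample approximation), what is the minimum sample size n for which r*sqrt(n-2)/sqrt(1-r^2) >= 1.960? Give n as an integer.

Need r·√(n−2)/√(1−r²) ≥ 1.960
√(n−2) ≥ 1.960·√(1−0.344569) / 0.587 = 1.960·0.809587 / 0.587 = 2.7032
n−2 ≥ 7.3073  ⇒  n ≥ 9.3073
Smallest integer n = 10

10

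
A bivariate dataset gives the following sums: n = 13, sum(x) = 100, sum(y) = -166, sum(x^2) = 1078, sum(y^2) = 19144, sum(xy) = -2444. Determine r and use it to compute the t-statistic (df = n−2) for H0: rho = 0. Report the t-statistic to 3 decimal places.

-1.961

Numerator: nΣxy − (Σx)(Σy) = 13·(-2444) − (100)(-166) = -15172
Denominator: √[(nΣx²−(Σx)²)(nΣy²−(Σy)²)]
  nΣx²−(Σx)² = 13·1078 − 10000 = 4014;  nΣy²−(Σy)² = 13·19144 − 27556 = 221316
  √(4014·221316) = √888362424 = 29805.4093
r = -15172 / 29805.4093 = -0.5090
t = r·√(n−2)/√(1−r²) = -0.5090·√11 / √(1−0.259081) = -1.688162 / 0.860767 = -1.961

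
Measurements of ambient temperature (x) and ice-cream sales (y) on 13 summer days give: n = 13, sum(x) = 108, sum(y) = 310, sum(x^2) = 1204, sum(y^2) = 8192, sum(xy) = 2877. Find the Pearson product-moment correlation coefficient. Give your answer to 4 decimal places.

0.6090

S_xy = nΣxy − ΣxΣy = 13·2877 − 108·310 = 37401 − 33480 = 3921
S_xx = nΣx² − (Σx)² = 13·1204 − 108² = 15652 − 11664 = 3988
S_yy = nΣy² − (Σy)² = 13·8192 − 310² = 106496 − 96100 = 10396
r = S_xy / √(S_xx·S_yy) = 3921 / √(3988·10396) = 3921 / √41459248 = 3921 / 6438.8856 = 0.6090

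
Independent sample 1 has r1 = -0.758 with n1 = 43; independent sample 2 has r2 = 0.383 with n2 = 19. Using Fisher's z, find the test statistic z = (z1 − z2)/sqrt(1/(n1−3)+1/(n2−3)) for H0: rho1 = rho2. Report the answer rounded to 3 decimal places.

Fisher z-transforms: z1 = atanh(-0.758) = -0.991497, z2 = atanh(0.383) = 0.403571; difference d = -1.395068
Var(d) = 1/40 + 1/16 = 0.0250000 + 0.0625000 = 0.0875000
z = d/√Var(d) = -1.395068 / √0.0875000 = -1.395068 / 0.295804 = -4.716

-4.716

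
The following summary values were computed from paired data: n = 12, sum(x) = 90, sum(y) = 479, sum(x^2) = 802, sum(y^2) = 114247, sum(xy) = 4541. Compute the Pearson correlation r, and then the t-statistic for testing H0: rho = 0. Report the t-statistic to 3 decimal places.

Numerator: nΣxy − (Σx)(Σy) = 12·4541 − (90)(479) = 11382
Denominator: √[(nΣx²−(Σx)²)(nΣy²−(Σy)²)]
  nΣx²−(Σx)² = 12·802 − 8100 = 1524;  nΣy²−(Σy)² = 12·114247 − 229441 = 1141523
  √(1524·1141523) = √1739681052 = 41709.4840
r = 11382 / 41709.4840 = 0.2729
t = r·√(n−2)/√(1−r²) = 0.2729·√10 / √(1−0.074474) = 0.862986 / 0.962043 = 0.897

0.897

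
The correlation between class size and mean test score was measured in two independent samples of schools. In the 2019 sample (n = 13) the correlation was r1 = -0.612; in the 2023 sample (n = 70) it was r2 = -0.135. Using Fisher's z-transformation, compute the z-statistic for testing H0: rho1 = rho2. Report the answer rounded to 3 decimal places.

z1 = atanh(-0.612) = -0.712113,  z2 = atanh(-0.135) = -0.135829
SE = √(1/(n1−3) + 1/(n2−3)) = √(1/10 + 1/67) = √(0.1000000 + 0.0149254) = √0.1149254 = 0.339006
z = (z1 − z2)/SE = (-0.712113 − (-0.135829)) / 0.339006 = -0.576284 / 0.339006 = -1.700

-1.700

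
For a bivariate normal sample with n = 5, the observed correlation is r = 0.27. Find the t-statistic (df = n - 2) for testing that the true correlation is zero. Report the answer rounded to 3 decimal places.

0.486

1 − r² = 1 − 0.0729 = 0.9271;  √(1−r²) = 0.962860
√(n−2) = √3 = 1.732051
t = r·√(n−2)/√(1−r²) = 0.27 · 1.732051 / 0.962860 = 0.486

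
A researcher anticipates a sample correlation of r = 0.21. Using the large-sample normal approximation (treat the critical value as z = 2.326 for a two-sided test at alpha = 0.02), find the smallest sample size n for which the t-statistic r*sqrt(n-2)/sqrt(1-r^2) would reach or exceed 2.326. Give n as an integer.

Need r·√(n−2)/√(1−r²) ≥ 2.326
√(n−2) ≥ 2.326·√(1−0.0441) / 0.21 = 2.326·0.977701 / 0.21 = 10.8292
n−2 ≥ 117.2716  ⇒  n ≥ 119.2716
Smallest integer n = 120

120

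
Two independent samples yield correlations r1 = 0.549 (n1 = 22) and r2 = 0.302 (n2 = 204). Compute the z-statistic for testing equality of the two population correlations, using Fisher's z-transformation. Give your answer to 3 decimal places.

1.272

z1 = atanh(0.549) = 0.616949,  z2 = atanh(0.302) = 0.311719
SE = √(1/(n1−3) + 1/(n2−3)) = √(1/19 + 1/201) = √(0.0526316 + 0.0049751) = √0.0576067 = 0.240014
z = (z1 − z2)/SE = (0.616949 − 0.311719) / 0.240014 = 0.305230 / 0.240014 = 1.272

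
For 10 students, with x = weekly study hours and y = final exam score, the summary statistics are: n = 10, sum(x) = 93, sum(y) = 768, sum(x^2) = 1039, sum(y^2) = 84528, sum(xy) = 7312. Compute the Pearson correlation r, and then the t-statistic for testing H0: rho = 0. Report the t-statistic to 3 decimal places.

Numerator: nΣxy − (Σx)(Σy) = 10·7312 − (93)(768) = 1696
Denominator: √[(nΣx²−(Σx)²)(nΣy²−(Σy)²)]
  nΣx²−(Σx)² = 10·1039 − 8649 = 1741;  nΣy²−(Σy)² = 10·84528 − 589824 = 255456
  √(1741·255456) = √444748896 = 21089.0705
r = 1696 / 21089.0705 = 0.0804
t = r·√(n−2)/√(1−r²) = 0.0804·√8 / √(1−0.006464) = 0.227406 / 0.996763 = 0.228

0.228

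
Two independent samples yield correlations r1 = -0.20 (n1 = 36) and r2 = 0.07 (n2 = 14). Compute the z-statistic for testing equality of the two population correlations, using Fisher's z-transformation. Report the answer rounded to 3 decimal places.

z1 = atanh(-0.20) = -0.202733,  z2 = atanh(0.07) = 0.070115
SE = √(1/(n1−3) + 1/(n2−3)) = √(1/33 + 1/11) = √(0.0303030 + 0.0909091) = √0.1212121 = 0.348155
z = (z1 − z2)/SE = (-0.202733 − 0.070115) / 0.348155 = -0.272848 / 0.348155 = -0.784

-0.784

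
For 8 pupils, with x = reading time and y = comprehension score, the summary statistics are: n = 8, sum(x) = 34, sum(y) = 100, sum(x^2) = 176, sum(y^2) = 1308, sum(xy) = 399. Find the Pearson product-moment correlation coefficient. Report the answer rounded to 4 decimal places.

-0.6083

S_xy = nΣxy − ΣxΣy = 8·399 − 34·100 = 3192 − 3400 = -208
S_xx = nΣx² − (Σx)² = 8·176 − 34² = 1408 − 1156 = 252
S_yy = nΣy² − (Σy)² = 8·1308 − 100² = 10464 − 10000 = 464
r = S_xy / √(S_xx·S_yy) = -208 / √(252·464) = -208 / √116928 = -208 / 341.9474 = -0.6083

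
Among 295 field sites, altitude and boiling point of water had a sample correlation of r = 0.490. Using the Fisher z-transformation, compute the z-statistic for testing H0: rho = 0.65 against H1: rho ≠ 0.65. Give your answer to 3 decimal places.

Fisher z: atanh(0.490) = 0.536060, atanh(0.65) = 0.775299
z = (z_r − z_0)·√(n−3) = (0.536060 − 0.775299)·√292 = -0.239239 · 17.088007 = -4.088

-4.088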